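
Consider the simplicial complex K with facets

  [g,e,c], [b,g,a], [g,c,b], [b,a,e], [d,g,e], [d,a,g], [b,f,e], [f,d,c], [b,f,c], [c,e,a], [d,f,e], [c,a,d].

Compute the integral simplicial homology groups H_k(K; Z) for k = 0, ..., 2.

Order the vertices as a < b < c < d < e < f < g. Listing each simplex with vertices in this order, K has dimension 2 with simplices:

  0-simplices (7): a, b, c, d, e, f, g
  1-simplices (18): ab, ac, ad, ae, ag, bc, be, bf, bg, cd, ce, cf, cg, de, df, dg, ef, eg
  2-simplices (12): abe, abg, acd, ace, adg, bcf, bcg, bef, cdf, ceg, def, deg

Hence C_0 ≅ Z^7, C_1 ≅ Z^18, C_2 ≅ Z^12.

The boundary map ∂_1: C_1 → C_0 maps an edge to its endpoints' difference, ∂[p,q] = q − p. For instance
  ∂df = f − d.
The 7×18 boundary matrix has rank 6 and Smith normal form diag(1,1,1,1,1,1).

The boundary map ∂_2: C_2 → C_1 acts by ∂[p,q,r] = [q,r] − [p,r] + [p,q]. For instance
  ∂adg = dg − ag + ad,
  ∂ceg = eg − cg + ce.
This gives a 18×12 integer matrix of rank 12; reducing to Smith normal form yields diagonal entries (1,1,1,1,1,1,1,1,1,1,1,2).

Now H_k = ker ∂_k / im ∂_{k+1}, so:

  H_0: rank C_0 − rank ∂_1 = 7 − 6 = 1, and the invariant factors of ∂_1 are all 1, so H_0 = Z.
  H_1: rank ker ∂_1 − rank ∂_2 = (18 − 6) − 12 = 0, and ∂_2 has invariant factor 2 > 1, so H_1 = Z/2.
  H_2: rank ker ∂_2 − rank ∂_3 = (12 − 12) − 0 = 0, and there is no ∂_3, so H_2 = 0.

H_0 ≅ Z,  H_1 ≅ Z/2,  H_2 = 0.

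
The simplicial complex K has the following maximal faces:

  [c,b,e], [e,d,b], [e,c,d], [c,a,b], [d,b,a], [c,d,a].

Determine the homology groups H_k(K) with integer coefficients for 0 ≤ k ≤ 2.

H_0 ≅ Z,  H_1 = 0,  H_2 ≅ Z.

We work with the vertex ordering a < b < c < d < e. The simplices of K, each written with vertices in increasing order, are:

  0-simplices (5): a, b, c, d, e
  1-simplices (9): ab, ac, ad, bc, bd, be, cd, ce, de
  2-simplices (6): abc, abd, acd, bce, bde, cde

Hence C_0 ≅ Z^5, C_1 ≅ Z^9, C_2 ≅ Z^6.

Boundary ∂_1: C_1 → C_0 is given by ∂[p,q] = [q] − [p]. For instance
  ∂ce = e − c.
The 5×9 boundary matrix has rank 4 and Smith normal form diag(1,1,1,1).

Boundary ∂_2: C_2 → C_1 acts by ∂[p,q,r] = [q,r] − [p,r] + [p,q]. For instance
  ∂cde = de − ce + cd,
  ∂bce = ce − be + bc.
The 9×6 boundary matrix has rank 5 and Smith normal form diag(1,1,1,1,1).

Reading off H_k = ker ∂_k / im ∂_{k+1}:

  H_0: rank C_0 − rank ∂_1 = 5 − 4 = 1, and the invariant factors of ∂_1 are all 1, so H_0 = Z.
  H_1: rank ker ∂_1 − rank ∂_2 = (9 − 4) − 5 = 0, and the invariant factors of ∂_2 are all 1, so H_1 = 0.
  H_2: rank ker ∂_2 − rank ∂_3 = (6 − 5) − 0 = 1, and there is no ∂_3, so H_2 = Z.

As a check, the Euler characteristic is 5 − 9 + 6 = 2, which agrees with 1 − 0 + 1 = 2.
(K is a triangulation of the 2-sphere S^2.)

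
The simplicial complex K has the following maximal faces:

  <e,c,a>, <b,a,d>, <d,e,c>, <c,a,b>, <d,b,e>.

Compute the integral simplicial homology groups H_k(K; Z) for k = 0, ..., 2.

H_0 = Z,  H_1 = Z,  H_2 = 0.

We work with the vertex ordering a < b < c < d < e. The simplices of K, each written with vertices in increasing order, are:

  0-simplices (5): a, b, c, d, e
  1-simplices (10): ab, ac, ad, ae, bc, bd, be, cd, ce, de
  2-simplices (5): abc, abd, ace, bde, cde

Hence C_0 ≅ Z^5, C_1 ≅ Z^10, C_2 ≅ Z^5.

∂_1: C_1 → C_0 sends each edge [p,q] (with p < q) to q − p.
The 5×10 boundary matrix has rank 4 and Smith normal form diag(1,1,1,1).

∂_2: C_2 → C_1 sends each 2-simplex [p,q,r] to [q,r] − [p,r] + [p,q]. For instance
  ∂abc = bc − ac + ab,
  ∂ace = ce − ae + ac.
This gives a 10×5 integer matrix of rank 5; reducing to Smith normal form yields diagonal entries (1,1,1,1,1).

Now H_k = ker ∂_k / im ∂_{k+1}, so:

  H_0: rank C_0 − rank ∂_1 = 5 − 4 = 1, and the invariant factors of ∂_1 are all 1, so H_0 = Z.
  H_1: rank ker ∂_1 − rank ∂_2 = (10 − 4) − 5 = 1, and the invariant factors of ∂_2 are all 1, so H_1 = Z.
  H_2: rank ker ∂_2 − rank ∂_3 = (5 − 5) − 0 = 0, and there is no ∂_3, so H_2 = 0.

As a check, the Euler characteristic is 5 − 10 + 5 = 0, which agrees with 1 − 1 + 0 = 0.
(K is a triangulation of the Möbius band.)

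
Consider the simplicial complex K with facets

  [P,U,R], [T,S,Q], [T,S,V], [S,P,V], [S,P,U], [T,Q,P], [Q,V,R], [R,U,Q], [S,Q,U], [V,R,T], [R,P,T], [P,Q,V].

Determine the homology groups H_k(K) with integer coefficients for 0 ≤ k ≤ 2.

H_0 ≅ Z,  H_1 ≅ Z/2Z,  H_2 = 0.

K has 7 vertices, 18 edges, 12 triangles.
rank ∂_0 = 0, rank ∂_1 = 6 ⇒ b_0 = 7 − 0 − 6 = 1; all invariant factors of ∂_1 are 1 so no torsion. So H_0 = Z.
rank ∂_1 = 6, rank ∂_2 = 12 ⇒ b_1 = 18 − 6 − 12 = 0; ∂_2 has invariant factor(s) [2] giving torsion. So H_1 = Z/2Z.
rank ∂_2 = 12, rank ∂_3 = 0 ⇒ b_2 = 12 − 12 − 0 = 0. So H_2 = 0.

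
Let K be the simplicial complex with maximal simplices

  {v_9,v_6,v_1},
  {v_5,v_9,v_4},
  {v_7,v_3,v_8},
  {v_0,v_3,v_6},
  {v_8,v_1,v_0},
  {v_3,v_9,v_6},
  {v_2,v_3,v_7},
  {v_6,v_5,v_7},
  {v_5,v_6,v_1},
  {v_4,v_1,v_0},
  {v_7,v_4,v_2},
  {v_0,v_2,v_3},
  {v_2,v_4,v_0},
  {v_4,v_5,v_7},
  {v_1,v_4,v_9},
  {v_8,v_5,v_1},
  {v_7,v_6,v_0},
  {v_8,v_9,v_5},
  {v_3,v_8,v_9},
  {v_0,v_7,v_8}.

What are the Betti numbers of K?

b_0 = 1, b_1 = 1, b_2 = 0.

Order the vertices as v_0 < v_1 < v_2 < v_3 < v_4 < v_5 < v_6 < v_7 < v_8 < v_9. Listing each simplex with vertices in this order, K has dimension 2 with simplices:

  0-simplices (10): [v_0], [v_1], [v_2], [v_3], [v_4], [v_5], [v_6], [v_7], [v_8], [v_9]
  1-simplices (30): (30 of them)
  2-simplices (20): (20 of them)

Hence C_0 ≅ Z^10, C_1 ≅ Z^30, C_2 ≅ Z^20.

Boundary ∂_1: C_1 → C_0 is given by ∂[p,q] = [q] − [p]. For instance
  ∂[v_1,v_6] = [v_6] − [v_1].
This gives a 10×30 integer matrix of rank 9; reducing to Smith normal form yields diagonal entries (1,1,1,1,1,1,1,1,1).

Boundary ∂_2: C_2 → C_1 acts by ∂[p,q,r] = [q,r] − [p,r] + [p,q]. For instance
  ∂[v_3,v_6,v_9] = [v_6,v_9] − [v_3,v_9] + [v_3,v_6],
  ∂[v_1,v_6,v_9] = [v_6,v_9] − [v_1,v_9] + [v_1,v_6].
The resulting 30×20 matrix has rank 20, and its Smith normal form has invariant factors (1,1,1,1,1,1,1,1,1,1,1,1,1,1,1,1,1,1,1,2).

Reading off H_k = ker ∂_k / im ∂_{k+1}:

  H_0: rank C_0 − rank ∂_1 = 10 − 9 = 1, and the invariant factors of ∂_1 are all 1, so H_0 = Z.
  H_1: rank ker ∂_1 − rank ∂_2 = (30 − 9) − 20 = 1, and ∂_2 has invariant factor 2 > 1, so H_1 = Z ⊕ Z_2.
  H_2: rank ker ∂_2 − rank ∂_3 = (20 − 20) − 0 = 0, and there is no ∂_3, so H_2 = 0.

Hence the Betti numbers are b_0 = 1, b_1 = 1, b_2 = 0.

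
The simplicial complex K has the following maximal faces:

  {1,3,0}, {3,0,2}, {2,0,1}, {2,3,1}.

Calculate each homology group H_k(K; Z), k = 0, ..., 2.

Order the vertices as 0 < 1 < 2 < 3. Listing each simplex with vertices in this order, K has dimension 2 with simplices:

  0-simplices (4): [0], [1], [2], [3]
  1-simplices (6): [0,1], [0,2], [0,3], [1,2], [1,3], [2,3]
  2-simplices (4): [0,1,2], [0,1,3], [0,2,3], [1,2,3]

so the chain groups are C_0 ≅ Z^4, C_1 ≅ Z^6, C_2 ≅ Z^4.

The boundary map ∂_1: C_1 → C_0 maps an edge to its endpoints' difference, ∂[p,q] = q − p. For instance
  ∂[0,2] = [2] − [0].
The 4×6 boundary matrix has rank 3 and Smith normal form diag(1,1,1).

Boundary ∂_2: C_2 → C_1 maps a triangle to the signed sum of its edges. For instance
  ∂[0,1,3] = [1,3] − [0,3] + [0,1],
  ∂[0,1,2] = [1,2] − [0,2] + [0,1].
The 6×4 boundary matrix has rank 3 and Smith normal form diag(1,1,1).

Reading off H_k = ker ∂_k / im ∂_{k+1}:

  H_0: rank C_0 − rank ∂_1 = 4 − 3 = 1, and the invariant factors of ∂_1 are all 1, so H_0 ≅ Z.
  H_1: rank ker ∂_1 − rank ∂_2 = (6 − 3) − 3 = 0, and the invariant factors of ∂_2 are all 1, so H_1 ≅ 0.
  H_2: rank ker ∂_2 − rank ∂_3 = (4 − 3) − 0 = 1, and there is no ∂_3, so H_2 ≅ Z.

As a check, the Euler characteristic is 4 − 6 + 4 = 2, which agrees with 1 − 0 + 1 = 2.

H_0 ≅ Z,  H_1 = 0,  H_2 ≅ Z.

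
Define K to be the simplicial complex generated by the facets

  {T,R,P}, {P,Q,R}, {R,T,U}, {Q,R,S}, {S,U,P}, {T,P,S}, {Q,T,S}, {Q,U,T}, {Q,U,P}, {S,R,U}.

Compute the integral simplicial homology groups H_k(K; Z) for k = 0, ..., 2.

Order the vertices as P < Q < R < S < T < U. Listing each simplex with vertices in this order, K has dimension 2 with simplices:

  0-simplices (6): P, Q, R, S, T, U
  1-simplices (15): PQ, PR, PS, PT, PU, QR, QS, QT, QU, RS, RT, RU, ST, SU, TU
  2-simplices (10): PQR, PQU, PRT, PST, PSU, QRS, QST, QTU, RSU, RTU

Hence C_0 ≅ Z^6, C_1 ≅ Z^15, C_2 ≅ Z^10.

Boundary ∂_1: C_1 → C_0 maps an edge to its endpoints' difference, ∂[p,q] = q − p. For instance
  ∂RU = U − R.
The 6×15 boundary matrix has rank 5 and Smith normal form diag(1,1,1,1,1).

The boundary map ∂_2: C_2 → C_1 maps a triangle to the signed sum of its edges. For instance
  ∂PQR = QR − PR + PQ,
  ∂RSU = SU − RU + RS.
This gives a 15×10 integer matrix of rank 10; reducing to Smith normal form yields diagonal entries (1,1,1,1,1,1,1,1,1,2).

From H_k ≅ ker(∂_k) / im(∂_{k+1}) we obtain:

  H_0: rank C_0 − rank ∂_1 = 6 − 5 = 1, and the invariant factors of ∂_1 are all 1, so H_0 ≅ Z.
  H_1: rank ker ∂_1 − rank ∂_2 = (15 − 5) − 10 = 0, and ∂_2 has invariant factor 2 > 1, so H_1 ≅ Z/2.
  H_2: rank ker ∂_2 − rank ∂_3 = (10 − 10) − 0 = 0, and there is no ∂_3, so H_2 ≅ 0.

(K is a triangulation of the real projective plane RP^2.)

H_0 = Z,  H_1 = Z/2,  H_2 = 0.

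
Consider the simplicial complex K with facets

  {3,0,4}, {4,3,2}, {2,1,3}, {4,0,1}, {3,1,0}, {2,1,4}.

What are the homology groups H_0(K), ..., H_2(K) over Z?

H_0 ≅ Z,  H_1 = 0,  H_2 ≅ Z.

Take the total order 0 < 1 < 2 < 3 < 4 on the vertex set. Then K (dimension 2) consists of the simplices:

  0-simplices (5): [0], [1], [2], [3], [4]
  1-simplices (9): [0,1], [0,3], [0,4], [1,2], [1,3], [1,4], [2,3], [2,4], [3,4]
  2-simplices (6): [0,1,3], [0,1,4], [0,3,4], [1,2,3], [1,2,4], [2,3,4]

giving chain groups C_0 ≅ Z^5, C_1 ≅ Z^9, C_2 ≅ Z^6.

The boundary map ∂_1: C_1 → C_0 sends each edge [p,q] (with p < q) to q − p. For instance
  ∂[1,3] = [3] − [1].
The 5×9 boundary matrix has rank 4 and Smith normal form diag(1,1,1,1).

The boundary map ∂_2: C_2 → C_1 sends each 2-simplex [p,q,r] to [q,r] − [p,r] + [p,q]. For instance
  ∂[0,1,3] = [1,3] − [0,3] + [0,1],
  ∂[1,2,4] = [2,4] − [1,4] + [1,2].
The 9×6 boundary matrix has rank 5 and Smith normal form diag(1,1,1,1,1).

Reading off H_k = ker ∂_k / im ∂_{k+1}:

  H_0: rank C_0 − rank ∂_1 = 5 − 4 = 1, and the invariant factors of ∂_1 are all 1, so H_0 ≅ Z.
  H_1: rank ker ∂_1 − rank ∂_2 = (9 − 4) − 5 = 0, and the invariant factors of ∂_2 are all 1, so H_1 ≅ 0.
  H_2: rank ker ∂_2 − rank ∂_3 = (6 − 5) − 0 = 1, and there is no ∂_3, so H_2 ≅ Z.

As a check, the Euler characteristic is 5 − 9 + 6 = 2, which agrees with 1 − 0 + 1 = 2.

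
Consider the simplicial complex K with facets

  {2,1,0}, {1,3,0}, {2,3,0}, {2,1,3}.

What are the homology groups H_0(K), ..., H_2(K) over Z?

H_0 = Z,  H_1 = 0,  H_2 = Z.

Order the vertices as 0 < 1 < 2 < 3. Listing each simplex with vertices in this order, K has dimension 2 with simplices:

  0-simplices (4): [0], [1], [2], [3]
  1-simplices (6): [0,1], [0,2], [0,3], [1,2], [1,3], [2,3]
  2-simplices (4): [0,1,2], [0,1,3], [0,2,3], [1,2,3]

giving chain groups C_0 ≅ Z^4, C_1 ≅ Z^6, C_2 ≅ Z^4.

∂_1: C_1 → C_0 sends each edge [p,q] (with p < q) to q − p.
The resulting 4×6 matrix has rank 3, and its Smith normal form has invariant factors (1,1,1).

The boundary map ∂_2: C_2 → C_1 maps a triangle to the signed sum of its edges. For instance
  ∂[1,2,3] = [2,3] − [1,3] + [1,2],
  ∂[0,1,3] = [1,3] − [0,3] + [0,1].
As a 6×4 matrix over Z this has rank 3, with invariant factors (1,1,1).

Computing H_k = (kernel of ∂_k) / (image of ∂_{k+1}):

  H_0: rank C_0 − rank ∂_1 = 4 − 3 = 1, and the invariant factors of ∂_1 are all 1, so H_0 = Z.
  H_1: rank ker ∂_1 − rank ∂_2 = (6 − 3) − 3 = 0, and the invariant factors of ∂_2 are all 1, so H_1 = 0.
  H_2: rank ker ∂_2 − rank ∂_3 = (4 − 3) − 0 = 1, and there is no ∂_3, so H_2 = Z.

As a check, the Euler characteristic is 4 − 6 + 4 = 2, which agrees with 1 − 0 + 1 = 2.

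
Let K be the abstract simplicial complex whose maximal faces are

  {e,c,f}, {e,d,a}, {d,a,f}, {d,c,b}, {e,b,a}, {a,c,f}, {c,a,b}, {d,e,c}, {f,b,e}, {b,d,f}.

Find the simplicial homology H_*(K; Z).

H_0 = Z,  H_1 = Z/2,  H_2 = 0.

K has 6 vertices, 15 edges, 10 triangles.
rank ∂_0 = 0, rank ∂_1 = 5 ⇒ b_0 = 6 − 0 − 5 = 1; all invariant factors of ∂_1 are 1 so no torsion. So H_0 = Z.
rank ∂_1 = 5, rank ∂_2 = 10 ⇒ b_1 = 15 − 5 − 10 = 0; ∂_2 has invariant factor(s) [2] giving torsion. So H_1 = Z/2.
rank ∂_2 = 10, rank ∂_3 = 0 ⇒ b_2 = 10 − 10 − 0 = 0. So H_2 = 0.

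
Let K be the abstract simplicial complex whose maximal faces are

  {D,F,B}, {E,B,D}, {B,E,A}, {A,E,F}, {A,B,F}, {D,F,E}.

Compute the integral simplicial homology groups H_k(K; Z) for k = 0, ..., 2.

H_0 ≅ Z,  H_1 = 0,  H_2 ≅ Z.

We work with the vertex ordering A < B < D < E < F. The simplices of K, each written with vertices in increasing order, are:

  0-simplices (5): A, B, D, E, F
  1-simplices (9): AB, AE, AF, BD, BE, BF, DE, DF, EF
  2-simplices (6): ABE, ABF, AEF, BDE, BDF, DEF

giving chain groups C_0 ≅ Z^5, C_1 ≅ Z^9, C_2 ≅ Z^6.

Boundary ∂_1: C_1 → C_0 maps an edge to its endpoints' difference, ∂[p,q] = q − p. For instance
  ∂AE = E − A.
The resulting 5×9 matrix has rank 4, and its Smith normal form has invariant factors (1,1,1,1).

Boundary ∂_2: C_2 → C_1 sends each 2-simplex [p,q,r] to [q,r] − [p,r] + [p,q]. For instance
  ∂ABF = BF − AF + AB,
  ∂DEF = EF − DF + DE.
As a 9×6 matrix over Z this has rank 5, with invariant factors (1,1,1,1,1).

Computing H_k = (kernel of ∂_k) / (image of ∂_{k+1}):

  H_0: rank C_0 − rank ∂_1 = 5 − 4 = 1, and the invariant factors of ∂_1 are all 1, so H_0 ≅ Z.
  H_1: rank ker ∂_1 − rank ∂_2 = (9 − 4) − 5 = 0, and the invariant factors of ∂_2 are all 1, so H_1 ≅ 0.
  H_2: rank ker ∂_2 − rank ∂_3 = (6 − 5) − 0 = 1, and there is no ∂_3, so H_2 ≅ Z.

As a check, the Euler characteristic is 5 − 9 + 6 = 2, which agrees with 1 − 0 + 1 = 2.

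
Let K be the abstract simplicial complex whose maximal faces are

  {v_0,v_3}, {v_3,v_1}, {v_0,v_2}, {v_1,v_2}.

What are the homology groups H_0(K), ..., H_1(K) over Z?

Fix the vertex order v_0 < v_1 < v_2 < v_3 and write every simplex with vertices in increasing order. Then dim K = 1 and the simplices of K are:

  0-simplices (4): [v_0], [v_1], [v_2], [v_3]
  1-simplices (4): [v_0,v_2], [v_0,v_3], [v_1,v_2], [v_1,v_3]

Hence C_0 ≅ Z^4, C_1 ≅ Z^4.

Boundary ∂_1: C_1 → C_0 is given by ∂[p,q] = [q] − [p]. For instance
  ∂[v_0,v_2] = [v_2] − [v_0].
This gives a 4×4 integer matrix of rank 3; reducing to Smith normal form yields diagonal entries (1,1,1).

Computing H_k = (kernel of ∂_k) / (image of ∂_{k+1}):

  H_0: rank C_0 − rank ∂_1 = 4 − 3 = 1, and the invariant factors of ∂_1 are all 1, so H_0 ≅ Z.
  H_1: rank ker ∂_1 − rank ∂_2 = (4 − 3) − 0 = 1, and there is no ∂_2, so H_1 ≅ Z.

H_0 ≅ Z,  H_1 ≅ Z.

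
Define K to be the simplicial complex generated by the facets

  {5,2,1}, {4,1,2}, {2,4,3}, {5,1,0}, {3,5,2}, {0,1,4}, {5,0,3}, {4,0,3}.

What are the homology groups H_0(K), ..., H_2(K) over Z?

Fix the vertex order 0 < 1 < 2 < 3 < 4 < 5 and write every simplex with vertices in increasing order. Then dim K = 2 and the simplices of K are:

  0-simplices (6): [0], [1], [2], [3], [4], [5]
  1-simplices (12): [0,1], [0,3], [0,4], [0,5], [1,2], [1,4], [1,5], [2,3], [2,4], [2,5], [3,4], [3,5]
  2-simplices (8): [0,1,4], [0,1,5], [0,3,4], [0,3,5], [1,2,4], [1,2,5], [2,3,4], [2,3,5]

so the chain groups are C_0 ≅ Z^6, C_1 ≅ Z^12, C_2 ≅ Z^8.

∂_1: C_1 → C_0 maps an edge to its endpoints' difference, ∂[p,q] = q − p. For instance
  ∂[0,3] = [3] − [0].
This gives a 6×12 integer matrix of rank 5; reducing to Smith normal form yields diagonal entries (1,1,1,1,1).

Boundary ∂_2: C_2 → C_1 maps a triangle to the signed sum of its edges. For instance
  ∂[0,1,4] = [1,4] − [0,4] + [0,1],
  ∂[1,2,5] = [2,5] − [1,5] + [1,2].
The 12×8 boundary matrix has rank 7 and Smith normal form diag(1,1,1,1,1,1,1).

From H_k ≅ ker(∂_k) / im(∂_{k+1}) we obtain:

  H_0: rank C_0 − rank ∂_1 = 6 − 5 = 1, and the invariant factors of ∂_1 are all 1, so H_0 = Z.
  H_1: rank ker ∂_1 − rank ∂_2 = (12 − 5) − 7 = 0, and the invariant factors of ∂_2 are all 1, so H_1 = 0.
  H_2: rank ker ∂_2 − rank ∂_3 = (8 − 7) − 0 = 1, and there is no ∂_3, so H_2 = Z.

As a check, the Euler characteristic is 6 − 12 + 8 = 2, which agrees with 1 − 0 + 1 = 2.

H_0 = Z,  H_1 = 0,  H_2 = Z.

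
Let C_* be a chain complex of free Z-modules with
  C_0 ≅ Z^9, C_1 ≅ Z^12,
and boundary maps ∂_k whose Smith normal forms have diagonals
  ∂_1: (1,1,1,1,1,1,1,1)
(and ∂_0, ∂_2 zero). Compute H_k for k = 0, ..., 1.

H_0 = Z,  H_1 = Z^4.

H_0: b_0 = 9 − 0 − 8 = 1; torsion from ∂_1 factors > 1: none. So H_0 = Z.
H_1: b_1 = 12 − 8 − 0 = 4; torsion from ∂_2 factors > 1: none. So H_1 = Z^4.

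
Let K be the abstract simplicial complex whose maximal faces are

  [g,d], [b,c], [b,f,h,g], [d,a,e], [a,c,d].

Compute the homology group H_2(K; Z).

H_2 ≅ 0.

Fix the vertex order a < b < c < d < e < f < g < h and write every simplex with vertices in increasing order. Then dim K = 3 and the simplices of K are:

  0-simplices (8): a, b, c, d, e, f, g, h
  1-simplices (13): ac, ad, ae, bc, bf, bg, bh, cd, de, dg, fg, fh, gh
  2-simplices (6): acd, ade, bfg, bfh, bgh, fgh
  3-simplices (1): bfgh

Hence C_0 ≅ Z^8, C_1 ≅ Z^13, C_2 ≅ Z^6, C_3 ≅ Z^1.

The boundary map ∂_1: C_1 → C_0 maps an edge to its endpoints' difference, ∂[p,q] = q − p.
As a 8×13 matrix over Z this has rank 7, with invariant factors (1,1,1,1,1,1,1).

Boundary ∂_2: C_2 → C_1 maps a triangle to the signed sum of its edges. For instance
  ∂bfh = fh − bh + bf,
  ∂fgh = gh − fh + fg.
As a 13×6 matrix over Z this has rank 5, with invariant factors (1,1,1,1,1).

∂_3: C_3 → C_2 sends each 3-simplex σ to the alternating sum Σ_i (−1)^i (σ with its i-th vertex removed). For instance
  ∂bfgh = fgh − bgh + bfh − bfg.
The resulting 6×1 matrix has rank 1, and its Smith normal form has invariant factors (1).

From H_k ≅ ker(∂_k) / im(∂_{k+1}) we obtain:

  H_2: rank ker ∂_2 − rank ∂_3 = (6 − 5) − 1 = 0, and the invariant factors of ∂_3 are all 1, so H_2 ≅ 0.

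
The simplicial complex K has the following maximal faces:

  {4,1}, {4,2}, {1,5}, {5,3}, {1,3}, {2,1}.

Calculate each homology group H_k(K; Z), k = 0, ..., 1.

We work with the vertex ordering 1 < 2 < 3 < 4 < 5. The simplices of K, each written with vertices in increasing order, are:

  0-simplices (5): [1], [2], [3], [4], [5]
  1-simplices (6): [1,2], [1,3], [1,4], [1,5], [2,4], [3,5]

so the chain groups are C_0 ≅ Z^5, C_1 ≅ Z^6.

The boundary map ∂_1: C_1 → C_0 maps an edge to its endpoints' difference, ∂[p,q] = q − p. For instance
  ∂[3,5] = [5] − [3].
As a 5×6 matrix over Z this has rank 4, with invariant factors (1,1,1,1).

Now H_k = ker ∂_k / im ∂_{k+1}, so:

  H_0: rank C_0 − rank ∂_1 = 5 − 4 = 1, and the invariant factors of ∂_1 are all 1, so H_0 = Z.
  H_1: rank ker ∂_1 − rank ∂_2 = (6 − 4) − 0 = 2, and there is no ∂_2, so H_1 = Z^2.

As a check, the Euler characteristic is 5 − 6 = -1, which agrees with 1 − 2 = -1.
(K is a triangulation of a wedge of 2 circles.)

H_0 = Z,  H_1 = Z^2.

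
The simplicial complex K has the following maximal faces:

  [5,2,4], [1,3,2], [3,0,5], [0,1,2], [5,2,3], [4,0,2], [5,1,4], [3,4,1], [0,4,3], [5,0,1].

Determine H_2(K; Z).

H_2 = 0.

K has 6 vertices, 15 edges, 10 triangles.
rank ∂_2 = 10, rank ∂_3 = 0 ⇒ b_2 = 10 − 10 − 0 = 0. So H_2 ≅ 0.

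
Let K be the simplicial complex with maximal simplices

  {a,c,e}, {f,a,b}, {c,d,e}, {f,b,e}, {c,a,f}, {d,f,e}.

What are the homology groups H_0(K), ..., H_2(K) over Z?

H_0 = Z,  H_1 = Z,  H_2 = 0.

K has 6 vertices, 12 edges, 6 triangles.
rank ∂_0 = 0, rank ∂_1 = 5 ⇒ b_0 = 6 − 0 − 5 = 1; all invariant factors of ∂_1 are 1 so no torsion. So H_0 = Z.
rank ∂_1 = 5, rank ∂_2 = 6 ⇒ b_1 = 12 − 5 − 6 = 1; all invariant factors of ∂_2 are 1 so no torsion. So H_1 = Z.
rank ∂_2 = 6, rank ∂_3 = 0 ⇒ b_2 = 6 − 6 − 0 = 0. So H_2 = 0.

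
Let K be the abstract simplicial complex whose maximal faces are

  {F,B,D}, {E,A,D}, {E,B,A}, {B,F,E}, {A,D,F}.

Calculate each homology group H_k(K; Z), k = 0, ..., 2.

H_0 ≅ Z,  H_1 ≅ Z,  H_2 = 0.

Fix the vertex order A < B < D < E < F and write every simplex with vertices in increasing order. Then dim K = 2 and the simplices of K are:

  0-simplices (5): A, B, D, E, F
  1-simplices (10): AB, AD, AE, AF, BD, BE, BF, DE, DF, EF
  2-simplices (5): ABE, ADE, ADF, BDF, BEF

so the chain groups are C_0 ≅ Z^5, C_1 ≅ Z^10, C_2 ≅ Z^5.

∂_1: C_1 → C_0 sends each edge [p,q] (with p < q) to q − p. For instance
  ∂BD = D − B.
This gives a 5×10 integer matrix of rank 4; reducing to Smith normal form yields diagonal entries (1,1,1,1).

The boundary map ∂_2: C_2 → C_1 maps a triangle to the signed sum of its edges. For instance
  ∂BEF = EF − BF + BE,
  ∂BDF = DF − BF + BD.
As a 10×5 matrix over Z this has rank 5, with invariant factors (1,1,1,1,1).

Reading off H_k = ker ∂_k / im ∂_{k+1}:

  H_0: rank C_0 − rank ∂_1 = 5 − 4 = 1, and the invariant factors of ∂_1 are all 1, so H_0 = Z.
  H_1: rank ker ∂_1 − rank ∂_2 = (10 − 4) − 5 = 1, and the invariant factors of ∂_2 are all 1, so H_1 = Z.
  H_2: rank ker ∂_2 − rank ∂_3 = (5 − 5) − 0 = 0, and there is no ∂_3, so H_2 = 0.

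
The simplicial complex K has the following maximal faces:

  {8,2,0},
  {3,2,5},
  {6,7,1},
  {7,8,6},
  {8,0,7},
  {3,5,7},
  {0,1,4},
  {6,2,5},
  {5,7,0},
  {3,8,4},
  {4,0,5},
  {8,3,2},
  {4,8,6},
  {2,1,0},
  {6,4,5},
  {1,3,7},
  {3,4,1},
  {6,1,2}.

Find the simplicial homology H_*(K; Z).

K has 9 vertices, 27 edges, 18 triangles.
rank ∂_0 = 0, rank ∂_1 = 8 ⇒ b_0 = 9 − 0 − 8 = 1; all invariant factors of ∂_1 are 1 so no torsion. So H_0 ≅ Z.
rank ∂_1 = 8, rank ∂_2 = 17 ⇒ b_1 = 27 − 8 − 17 = 2; all invariant factors of ∂_2 are 1 so no torsion. So H_1 ≅ Z^2.
rank ∂_2 = 17, rank ∂_3 = 0 ⇒ b_2 = 18 − 17 − 0 = 1. So H_2 ≅ Z.

H_0 = Z,  H_1 = Z^2,  H_2 = Z.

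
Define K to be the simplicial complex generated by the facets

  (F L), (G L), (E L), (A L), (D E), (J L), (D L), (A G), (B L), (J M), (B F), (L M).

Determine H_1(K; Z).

H_1 = Z^4.

Fix the vertex order A < B < D < E < F < G < J < L < M and write every simplex with vertices in increasing order. Then dim K = 1 and the simplices of K are:

  0-simplices (9): A, B, D, E, F, G, J, L, M
  1-simplices (12): AG, AL, BF, BL, DE, DL, EL, FL, GL, JL, JM, LM

so the chain groups are C_0 ≅ Z^9, C_1 ≅ Z^12.

∂_1: C_1 → C_0 is given by ∂[p,q] = [q] − [p]. For instance
  ∂DL = L − D.
The resulting 9×12 matrix has rank 8, and its Smith normal form has invariant factors (1,1,1,1,1,1,1,1).

From H_k ≅ ker(∂_k) / im(∂_{k+1}) we obtain:

  H_1: rank ker ∂_1 − rank ∂_2 = (12 − 8) − 0 = 4, and there is no ∂_2, so H_1 ≅ Z^4.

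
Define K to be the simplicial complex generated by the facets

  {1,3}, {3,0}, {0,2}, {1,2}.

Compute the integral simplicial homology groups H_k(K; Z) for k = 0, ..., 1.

H_0 ≅ Z,  H_1 ≅ Z.

Fix the vertex order 0 < 1 < 2 < 3 and write every simplex with vertices in increasing order. Then dim K = 1 and the simplices of K are:

  0-simplices (4): [0], [1], [2], [3]
  1-simplices (4): [0,2], [0,3], [1,2], [1,3]

so the chain groups are C_0 ≅ Z^4, C_1 ≅ Z^4.

The boundary map ∂_1: C_1 → C_0 maps an edge to its endpoints' difference, ∂[p,q] = q − p. For instance
  ∂[0,2] = [2] − [0].
This gives a 4×4 integer matrix of rank 3; reducing to Smith normal form yields diagonal entries (1,1,1).

Computing H_k = (kernel of ∂_k) / (image of ∂_{k+1}):

  H_0: rank C_0 − rank ∂_1 = 4 − 3 = 1, and the invariant factors of ∂_1 are all 1, so H_0 ≅ Z.
  H_1: rank ker ∂_1 − rank ∂_2 = (4 − 3) − 0 = 1, and there is no ∂_2, so H_1 ≅ Z.

(K is a triangulation of the circle S^1.)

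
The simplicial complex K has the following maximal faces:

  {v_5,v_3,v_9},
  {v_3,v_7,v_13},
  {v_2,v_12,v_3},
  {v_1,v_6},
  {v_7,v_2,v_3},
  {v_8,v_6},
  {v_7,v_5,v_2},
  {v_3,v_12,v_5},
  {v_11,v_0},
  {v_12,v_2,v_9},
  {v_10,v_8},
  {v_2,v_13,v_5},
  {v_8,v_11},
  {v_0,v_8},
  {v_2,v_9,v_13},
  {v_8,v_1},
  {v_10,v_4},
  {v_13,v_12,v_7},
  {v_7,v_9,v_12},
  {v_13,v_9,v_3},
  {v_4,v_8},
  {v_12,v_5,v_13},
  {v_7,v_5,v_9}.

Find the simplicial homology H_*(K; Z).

Fix the vertex order v_0 < v_1 < v_2 < v_3 < v_4 < v_5 < v_6 < v_7 < v_8 < v_9 < v_10 < v_11 < v_12 < v_13 and write every simplex with vertices in increasing order. Then dim K = 2 and the simplices of K are:

  0-simplices (14): [v_0], [v_1], [v_2], [v_3], [v_4], [v_5], [v_6], [v_7], [v_8], [v_9], [v_10], [v_11], [v_12], [v_13]
  1-simplices (30): (30 of them)
  2-simplices (14): (14 of them)

giving chain groups C_0 ≅ Z^14, C_1 ≅ Z^30, C_2 ≅ Z^14.

∂_1: C_1 → C_0 maps an edge to its endpoints' difference, ∂[p,q] = q − p.
This gives a 14×30 integer matrix of rank 12; reducing to Smith normal form yields diagonal entries (1,1,1,1,1,1,1,1,1,1,1,1).

The boundary map ∂_2: C_2 → C_1 sends each 2-simplex [p,q,r] to [q,r] − [p,r] + [p,q]. For instance
  ∂[v_7,v_12,v_13] = [v_12,v_13] − [v_7,v_13] + [v_7,v_12],
  ∂[v_2,v_5,v_7] = [v_5,v_7] − [v_2,v_7] + [v_2,v_5].
This gives a 30×14 integer matrix of rank 13; reducing to Smith normal form yields diagonal entries (1,1,1,1,1,1,1,1,1,1,1,1,1).

From H_k ≅ ker(∂_k) / im(∂_{k+1}) we obtain:

  H_0: rank C_0 − rank ∂_1 = 14 − 12 = 2, and the invariant factors of ∂_1 are all 1, so H_0 ≅ Z^2.
  H_1: rank ker ∂_1 − rank ∂_2 = (30 − 12) − 13 = 5, and the invariant factors of ∂_2 are all 1, so H_1 ≅ Z^5.
  H_2: rank ker ∂_2 − rank ∂_3 = (14 − 13) − 0 = 1, and there is no ∂_3, so H_2 ≅ Z.

(K is a triangulation of the disjoint union of the torus T^2 and a wedge of 3 circles.)

H_0 ≅ Z^2,  H_1 ≅ Z^5,  H_2 ≅ Z.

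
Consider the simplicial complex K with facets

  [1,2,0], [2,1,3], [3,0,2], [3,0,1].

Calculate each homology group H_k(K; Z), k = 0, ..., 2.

H_0 = Z,  H_1 = 0,  H_2 = Z.

Take the total order 0 < 1 < 2 < 3 on the vertex set. Then K (dimension 2) consists of the simplices:

  0-simplices (4): [0], [1], [2], [3]
  1-simplices (6): [0,1], [0,2], [0,3], [1,2], [1,3], [2,3]
  2-simplices (4): [0,1,2], [0,1,3], [0,2,3], [1,2,3]

giving chain groups C_0 ≅ Z^4, C_1 ≅ Z^6, C_2 ≅ Z^4.

∂_1: C_1 → C_0 maps an edge to its endpoints' difference, ∂[p,q] = q − p. For instance
  ∂[2,3] = [3] − [2].
This gives a 4×6 integer matrix of rank 3; reducing to Smith normal form yields diagonal entries (1,1,1).

Boundary ∂_2: C_2 → C_1 maps a triangle to the signed sum of its edges. For instance
  ∂[0,2,3] = [2,3] − [0,3] + [0,2],
  ∂[0,1,3] = [1,3] − [0,3] + [0,1].
The 6×4 boundary matrix has rank 3 and Smith normal form diag(1,1,1).

Computing H_k = (kernel of ∂_k) / (image of ∂_{k+1}):

  H_0: rank C_0 − rank ∂_1 = 4 − 3 = 1, and the invariant factors of ∂_1 are all 1, so H_0 = Z.
  H_1: rank ker ∂_1 − rank ∂_2 = (6 − 3) − 3 = 0, and the invariant factors of ∂_2 are all 1, so H_1 = 0.
  H_2: rank ker ∂_2 − rank ∂_3 = (4 − 3) − 0 = 1, and there is no ∂_3, so H_2 = Z.

As a check, the Euler characteristic is 4 − 6 + 4 = 2, which agrees with 1 − 0 + 1 = 2.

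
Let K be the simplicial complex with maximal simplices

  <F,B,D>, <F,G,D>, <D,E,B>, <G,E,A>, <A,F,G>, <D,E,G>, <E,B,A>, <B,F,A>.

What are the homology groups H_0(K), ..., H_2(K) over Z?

K has 6 vertices, 12 edges, 8 triangles.
rank ∂_0 = 0, rank ∂_1 = 5 ⇒ b_0 = 6 − 0 − 5 = 1; all invariant factors of ∂_1 are 1 so no torsion. So H_0 = Z.
rank ∂_1 = 5, rank ∂_2 = 7 ⇒ b_1 = 12 − 5 − 7 = 0; all invariant factors of ∂_2 are 1 so no torsion. So H_1 = 0.
rank ∂_2 = 7, rank ∂_3 = 0 ⇒ b_2 = 8 − 7 − 0 = 1. So H_2 = Z.

H_0 = Z,  H_1 = 0,  H_2 = Z.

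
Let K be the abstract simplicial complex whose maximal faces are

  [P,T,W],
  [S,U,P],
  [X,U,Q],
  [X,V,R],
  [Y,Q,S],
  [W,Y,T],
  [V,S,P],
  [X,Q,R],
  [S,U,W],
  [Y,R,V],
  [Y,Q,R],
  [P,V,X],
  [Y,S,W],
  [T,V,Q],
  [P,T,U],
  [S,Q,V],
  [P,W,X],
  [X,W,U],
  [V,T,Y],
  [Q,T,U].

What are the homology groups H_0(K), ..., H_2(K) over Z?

H_0 ≅ Z,  H_1 ≅ Z ⊕ Z_2,  H_2 = 0.

Order the vertices as P < Q < R < S < T < U < V < W < X < Y. Listing each simplex with vertices in this order, K has dimension 2 with simplices:

  0-simplices (10): P, Q, R, S, T, U, V, W, X, Y
  1-simplices (30): PS, PT, PU, PV, PW, PX, QR, QS, QT, QU, QV, QX, QY, RV, RX, RY, SU, SV, SW, SY, TU, TV, TW, TY, UW, UX, VX, VY, WX, WY
  2-simplices (20): PSU, PSV, PTU, PTW, PVX, PWX, QRX, QRY, QSV, QSY, QTU, QTV, QUX, RVX, RVY, SUW, SWY, TVY, TWY, UWX

Hence C_0 ≅ Z^10, C_1 ≅ Z^30, C_2 ≅ Z^20.

The boundary map ∂_1: C_1 → C_0 maps an edge to its endpoints' difference, ∂[p,q] = q − p. For instance
  ∂QX = X − Q.
As a 10×30 matrix over Z this has rank 9, with invariant factors (1,1,1,1,1,1,1,1,1).

Boundary ∂_2: C_2 → C_1 sends each 2-simplex [p,q,r] to [q,r] − [p,r] + [p,q]. For instance
  ∂QRY = RY − QY + QR,
  ∂TVY = VY − TY + TV.
The resulting 30×20 matrix has rank 20, and its Smith normal form has invariant factors (1,1,1,1,1,1,1,1,1,1,1,1,1,1,1,1,1,1,1,2).

Now H_k = ker ∂_k / im ∂_{k+1}, so:

  H_0: rank C_0 − rank ∂_1 = 10 − 9 = 1, and the invariant factors of ∂_1 are all 1, so H_0 = Z.
  H_1: rank ker ∂_1 − rank ∂_2 = (30 − 9) − 20 = 1, and ∂_2 has invariant factor 2 > 1, so H_1 = Z ⊕ Z_2.
  H_2: rank ker ∂_2 − rank ∂_3 = (20 − 20) − 0 = 0, and there is no ∂_3, so H_2 = 0.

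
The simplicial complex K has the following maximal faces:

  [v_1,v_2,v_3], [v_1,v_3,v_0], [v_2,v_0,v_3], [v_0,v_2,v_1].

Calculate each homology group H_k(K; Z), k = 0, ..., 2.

H_0 = Z,  H_1 = 0,  H_2 = Z.

We work with the vertex ordering v_0 < v_1 < v_2 < v_3. The simplices of K, each written with vertices in increasing order, are:

  0-simplices (4): [v_0], [v_1], [v_2], [v_3]
  1-simplices (6): [v_0,v_1], [v_0,v_2], [v_0,v_3], [v_1,v_2], [v_1,v_3], [v_2,v_3]
  2-simplices (4): [v_0,v_1,v_2], [v_0,v_1,v_3], [v_0,v_2,v_3], [v_1,v_2,v_3]

so the chain groups are C_0 ≅ Z^4, C_1 ≅ Z^6, C_2 ≅ Z^4.

The boundary map ∂_1: C_1 → C_0 is given by ∂[p,q] = [q] − [p]. For instance
  ∂[v_1,v_2] = [v_2] − [v_1].
This gives a 4×6 integer matrix of rank 3; reducing to Smith normal form yields diagonal entries (1,1,1).

The boundary map ∂_2: C_2 → C_1 maps a triangle to the signed sum of its edges. For instance
  ∂[v_0,v_1,v_3] = [v_1,v_3] − [v_0,v_3] + [v_0,v_1],
  ∂[v_0,v_1,v_2] = [v_1,v_2] − [v_0,v_2] + [v_0,v_1].
As a 6×4 matrix over Z this has rank 3, with invariant factors (1,1,1).

From H_k ≅ ker(∂_k) / im(∂_{k+1}) we obtain:

  H_0: rank C_0 − rank ∂_1 = 4 − 3 = 1, and the invariant factors of ∂_1 are all 1, so H_0 ≅ Z.
  H_1: rank ker ∂_1 − rank ∂_2 = (6 − 3) − 3 = 0, and the invariant factors of ∂_2 are all 1, so H_1 ≅ 0.
  H_2: rank ker ∂_2 − rank ∂_3 = (4 − 3) − 0 = 1, and there is no ∂_3, so H_2 ≅ Z.

As a check, the Euler characteristic is 4 − 6 + 4 = 2, which agrees with 1 − 0 + 1 = 2.
(K is a triangulation of the 2-sphere S^2.)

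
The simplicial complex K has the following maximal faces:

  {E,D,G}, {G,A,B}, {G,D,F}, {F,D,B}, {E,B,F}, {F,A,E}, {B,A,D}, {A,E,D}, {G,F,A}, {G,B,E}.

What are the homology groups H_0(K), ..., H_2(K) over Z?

We work with the vertex ordering A < B < D < E < F < G. The simplices of K, each written with vertices in increasing order, are:

  0-simplices (6): A, B, D, E, F, G
  1-simplices (15): AB, AD, AE, AF, AG, BD, BE, BF, BG, DE, DF, DG, EF, EG, FG
  2-simplices (10): ABD, ABG, ADE, AEF, AFG, BDF, BEF, BEG, DEG, DFG

Hence C_0 ≅ Z^6, C_1 ≅ Z^15, C_2 ≅ Z^10.

∂_1: C_1 → C_0 is given by ∂[p,q] = [q] − [p]. For instance
  ∂BE = E − B.
The resulting 6×15 matrix has rank 5, and its Smith normal form has invariant factors (1,1,1,1,1).

∂_2: C_2 → C_1 sends each 2-simplex [p,q,r] to [q,r] − [p,r] + [p,q]. For instance
  ∂DEG = EG − DG + DE,
  ∂ADE = DE − AE + AD.
The 15×10 boundary matrix has rank 10 and Smith normal form diag(1,1,1,1,1,1,1,1,1,2).

Reading off H_k = ker ∂_k / im ∂_{k+1}:

  H_0: rank C_0 − rank ∂_1 = 6 − 5 = 1, and the invariant factors of ∂_1 are all 1, so H_0 ≅ Z.
  H_1: rank ker ∂_1 − rank ∂_2 = (15 − 5) − 10 = 0, and ∂_2 has invariant factor 2 > 1, so H_1 ≅ Z/2Z.
  H_2: rank ker ∂_2 − rank ∂_3 = (10 − 10) − 0 = 0, and there is no ∂_3, so H_2 ≅ 0.

(K is a triangulation of the real projective plane RP^2.)

H_0 ≅ Z,  H_1 ≅ Z/2Z,  H_2 = 0.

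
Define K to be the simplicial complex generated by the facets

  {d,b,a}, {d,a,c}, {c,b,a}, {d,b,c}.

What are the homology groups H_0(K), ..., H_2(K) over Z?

We work with the vertex ordering a < b < c < d. The simplices of K, each written with vertices in increasing order, are:

  0-simplices (4): a, b, c, d
  1-simplices (6): ab, ac, ad, bc, bd, cd
  2-simplices (4): abc, abd, acd, bcd

Hence C_0 ≅ Z^4, C_1 ≅ Z^6, C_2 ≅ Z^4.

The boundary map ∂_1: C_1 → C_0 sends each edge [p,q] (with p < q) to q − p. For instance
  ∂ad = d − a.
This gives a 4×6 integer matrix of rank 3; reducing to Smith normal form yields diagonal entries (1,1,1).

The boundary map ∂_2: C_2 → C_1 maps a triangle to the signed sum of its edges. For instance
  ∂acd = cd − ad + ac,
  ∂bcd = cd − bd + bc.
The resulting 6×4 matrix has rank 3, and its Smith normal form has invariant factors (1,1,1).

Now H_k = ker ∂_k / im ∂_{k+1}, so:

  H_0: rank C_0 − rank ∂_1 = 4 − 3 = 1, and the invariant factors of ∂_1 are all 1, so H_0 ≅ Z.
  H_1: rank ker ∂_1 − rank ∂_2 = (6 − 3) − 3 = 0, and the invariant factors of ∂_2 are all 1, so H_1 ≅ 0.
  H_2: rank ker ∂_2 − rank ∂_3 = (4 − 3) − 0 = 1, and there is no ∂_3, so H_2 ≅ Z.

H_0 = Z,  H_1 = 0,  H_2 = Z.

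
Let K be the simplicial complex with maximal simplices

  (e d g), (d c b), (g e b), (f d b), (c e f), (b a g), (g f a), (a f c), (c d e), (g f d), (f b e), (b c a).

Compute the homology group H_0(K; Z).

H_0 ≅ Z.

We work with the vertex ordering a < b < c < d < e < f < g. The simplices of K, each written with vertices in increasing order, are:

  0-simplices (7): a, b, c, d, e, f, g
  1-simplices (18): ab, ac, af, ag, bc, bd, be, bf, bg, cd, ce, cf, de, df, dg, ef, eg, fg
  2-simplices (12): abc, abg, acf, afg, bcd, bdf, bef, beg, cde, cef, deg, dfg

giving chain groups C_0 ≅ Z^7, C_1 ≅ Z^18, C_2 ≅ Z^12.

Boundary ∂_1: C_1 → C_0 sends each edge [p,q] (with p < q) to q − p. For instance
  ∂ce = e − c.
The 7×18 boundary matrix has rank 6 and Smith normal form diag(1,1,1,1,1,1).

Boundary ∂_2: C_2 → C_1 sends each 2-simplex [p,q,r] to [q,r] − [p,r] + [p,q]. For instance
  ∂cde = de − ce + cd,
  ∂afg = fg − ag + af.
The 18×12 boundary matrix has rank 12 and Smith normal form diag(1,1,1,1,1,1,1,1,1,1,1,2).

Now H_k = ker ∂_k / im ∂_{k+1}, so:

  H_0: rank C_0 − rank ∂_1 = 7 − 6 = 1, and the invariant factors of ∂_1 are all 1, so H_0 = Z.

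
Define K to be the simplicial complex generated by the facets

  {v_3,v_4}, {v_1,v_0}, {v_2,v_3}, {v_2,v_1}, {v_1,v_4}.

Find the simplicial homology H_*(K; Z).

H_0 ≅ Z,  H_1 ≅ Z.

Take the total order v_0 < v_1 < v_2 < v_3 < v_4 on the vertex set. Then K (dimension 1) consists of the simplices:

  0-simplices (5): [v_0], [v_1], [v_2], [v_3], [v_4]
  1-simplices (5): [v_0,v_1], [v_1,v_2], [v_1,v_4], [v_2,v_3], [v_3,v_4]

giving chain groups C_0 ≅ Z^5, C_1 ≅ Z^5.

∂_1: C_1 → C_0 maps an edge to its endpoints' difference, ∂[p,q] = q − p. For instance
  ∂[v_1,v_2] = [v_2] − [v_1].
As a 5×5 matrix over Z this has rank 4, with invariant factors (1,1,1,1).

Computing H_k = (kernel of ∂_k) / (image of ∂_{k+1}):

  H_0: rank C_0 − rank ∂_1 = 5 − 4 = 1, and the invariant factors of ∂_1 are all 1, so H_0 ≅ Z.
  H_1: rank ker ∂_1 − rank ∂_2 = (5 − 4) − 0 = 1, and there is no ∂_2, so H_1 ≅ Z.

As a check, the Euler characteristic is 5 − 5 = 0, which agrees with 1 − 1 = 0.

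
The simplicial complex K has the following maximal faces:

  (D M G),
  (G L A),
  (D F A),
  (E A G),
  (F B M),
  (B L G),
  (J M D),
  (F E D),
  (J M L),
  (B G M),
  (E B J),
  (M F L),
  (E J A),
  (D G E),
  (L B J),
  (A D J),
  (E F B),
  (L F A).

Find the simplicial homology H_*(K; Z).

Order the vertices as A < B < D < E < F < G < J < L < M. Listing each simplex with vertices in this order, K has dimension 2 with simplices:

  0-simplices (9): A, B, D, E, F, G, J, L, M
  1-simplices (27): AD, AE, AF, AG, AJ, AL, BE, BF, BG, BJ, BL, BM, DE, DF, DG, DJ, DM, EF, EG, EJ, FL, FM, GL, GM, JL, JM, LM
  2-simplices (18): ADF, ADJ, AEG, AEJ, AFL, AGL, BEF, BEJ, BFM, BGL, BGM, BJL, DEF, DEG, DGM, DJM, FLM, JLM

so the chain groups are C_0 ≅ Z^9, C_1 ≅ Z^27, C_2 ≅ Z^18.

∂_1: C_1 → C_0 maps an edge to its endpoints' difference, ∂[p,q] = q − p.
The resulting 9×27 matrix has rank 8, and its Smith normal form has invariant factors (1,1,1,1,1,1,1,1).

The boundary map ∂_2: C_2 → C_1 maps a triangle to the signed sum of its edges. For instance
  ∂BFM = FM − BM + BF,
  ∂AFL = FL − AL + AF.
As a 27×18 matrix over Z this has rank 18, with invariant factors (1,1,1,1,1,1,1,1,1,1,1,1,1,1,1,1,1,2).

From H_k ≅ ker(∂_k) / im(∂_{k+1}) we obtain:

  H_0: rank C_0 − rank ∂_1 = 9 − 8 = 1, and the invariant factors of ∂_1 are all 1, so H_0 = Z.
  H_1: rank ker ∂_1 − rank ∂_2 = (27 − 8) − 18 = 1, and ∂_2 has invariant factor 2 > 1, so H_1 = Z ⊕ Z_2.
  H_2: rank ker ∂_2 − rank ∂_3 = (18 − 18) − 0 = 0, and there is no ∂_3, so H_2 = 0.

(K is a triangulation of the Klein bottle.)

H_0 = Z,  H_1 = Z ⊕ Z_2,  H_2 = 0.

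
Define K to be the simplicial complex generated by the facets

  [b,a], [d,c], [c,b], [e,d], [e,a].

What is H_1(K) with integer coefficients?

H_1 = Z.

We work with the vertex ordering a < b < c < d < e. The simplices of K, each written with vertices in increasing order, are:

  0-simplices (5): a, b, c, d, e
  1-simplices (5): ab, ae, bc, cd, de

Hence C_0 ≅ Z^5, C_1 ≅ Z^5.

∂_1: C_1 → C_0 is given by ∂[p,q] = [q] − [p].
As a 5×5 matrix over Z this has rank 4, with invariant factors (1,1,1,1).

Computing H_k = (kernel of ∂_k) / (image of ∂_{k+1}):

  H_1: rank ker ∂_1 − rank ∂_2 = (5 − 4) − 0 = 1, and there is no ∂_2, so H_1 = Z.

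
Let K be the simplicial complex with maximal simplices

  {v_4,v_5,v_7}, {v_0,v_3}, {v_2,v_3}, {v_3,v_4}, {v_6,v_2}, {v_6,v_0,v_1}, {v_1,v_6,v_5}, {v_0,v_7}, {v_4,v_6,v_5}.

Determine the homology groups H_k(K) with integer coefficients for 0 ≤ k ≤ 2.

H_0 ≅ Z,  H_1 ≅ Z^3,  H_2 = 0.

Fix the vertex order v_0 < v_1 < v_2 < v_3 < v_4 < v_5 < v_6 < v_7 and write every simplex with vertices in increasing order. Then dim K = 2 and the simplices of K are:

  0-simplices (8): [v_0], [v_1], [v_2], [v_3], [v_4], [v_5], [v_6], [v_7]
  1-simplices (14): [v_0,v_1], [v_0,v_3], [v_0,v_6], [v_0,v_7], [v_1,v_5], [v_1,v_6], [v_2,v_3], [v_2,v_6], [v_3,v_4], [v_4,v_5], [v_4,v_6], [v_4,v_7], [v_5,v_6], [v_5,v_7]
  2-simplices (4): [v_0,v_1,v_6], [v_1,v_5,v_6], [v_4,v_5,v_6], [v_4,v_5,v_7]

so the chain groups are C_0 ≅ Z^8, C_1 ≅ Z^14, C_2 ≅ Z^4.

The boundary map ∂_1: C_1 → C_0 is given by ∂[p,q] = [q] − [p]. For instance
  ∂[v_1,v_5] = [v_5] − [v_1].
The 8×14 boundary matrix has rank 7 and Smith normal form diag(1,1,1,1,1,1,1).

The boundary map ∂_2: C_2 → C_1 sends each 2-simplex [p,q,r] to [q,r] − [p,r] + [p,q]. For instance
  ∂[v_1,v_5,v_6] = [v_5,v_6] − [v_1,v_6] + [v_1,v_5],
  ∂[v_0,v_1,v_6] = [v_1,v_6] − [v_0,v_6] + [v_0,v_1].
The resulting 14×4 matrix has rank 4, and its Smith normal form has invariant factors (1,1,1,1).

Computing H_k = (kernel of ∂_k) / (image of ∂_{k+1}):

  H_0: rank C_0 − rank ∂_1 = 8 − 7 = 1, and the invariant factors of ∂_1 are all 1, so H_0 = Z.
  H_1: rank ker ∂_1 − rank ∂_2 = (14 − 7) − 4 = 3, and the invariant factors of ∂_2 are all 1, so H_1 = Z^3.
  H_2: rank ker ∂_2 − rank ∂_3 = (4 − 4) − 0 = 0, and there is no ∂_3, so H_2 = 0.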